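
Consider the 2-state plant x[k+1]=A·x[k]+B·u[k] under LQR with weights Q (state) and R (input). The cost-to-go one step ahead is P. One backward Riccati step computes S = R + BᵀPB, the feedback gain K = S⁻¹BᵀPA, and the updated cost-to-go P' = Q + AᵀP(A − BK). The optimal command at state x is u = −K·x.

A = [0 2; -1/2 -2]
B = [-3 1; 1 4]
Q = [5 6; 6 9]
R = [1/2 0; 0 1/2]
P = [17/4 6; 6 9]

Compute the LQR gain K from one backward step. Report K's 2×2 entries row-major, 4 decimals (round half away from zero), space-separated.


BᵀP = [-6.7500 -9.0000; 28.2500 42.0000]
S = R + BᵀPB = [1/2 0; 0 1/2] + [11.2500 -42.7500; -42.7500 196.2500] = [11.7500 -42.7500; -42.7500 196.7500]
BᵀPA = [4.5000 4.5000; -21.0000 -27.5000]
K = S⁻¹·BᵀPA = [-0.0256 -0.5994; -0.1123 -0.2700]
A−BK = [0.0356 0.4719; -0.0253 -0.3206]
AᵀP(A−BK) = [0.0070 0.0271; 0.0271 0.2721]
P' = Q + AᵀP(A−BK) = [5.0070 6.0271; 6.0271 9.2721]
tr(P') = 14.2790

-0.0256 -0.5994 -0.1123 -0.2700


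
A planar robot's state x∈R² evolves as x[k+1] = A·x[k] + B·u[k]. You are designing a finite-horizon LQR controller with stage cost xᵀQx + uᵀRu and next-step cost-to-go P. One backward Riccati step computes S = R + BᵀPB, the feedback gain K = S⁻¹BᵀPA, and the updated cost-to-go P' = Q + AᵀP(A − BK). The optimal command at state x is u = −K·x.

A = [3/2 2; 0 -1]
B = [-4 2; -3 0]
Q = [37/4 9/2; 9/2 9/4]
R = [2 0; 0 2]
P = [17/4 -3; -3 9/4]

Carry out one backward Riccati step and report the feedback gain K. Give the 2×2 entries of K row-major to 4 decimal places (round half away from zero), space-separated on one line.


BᵀP = [-8.0000 5.2500; 8.5000 -6.0000]
S = R + BᵀPB = [2 0; 0 2] + [16.2500 -16.0000; -16.0000 17.0000] = [18.2500 -16.0000; -16.0000 19.0000]
BᵀPA = [-12.0000 -21.2500; 12.7500 23.0000]
K = S⁻¹·BᵀPA = [-0.2645 -0.3939; 0.4483 0.8788]
A−BK = [-0.4545 -1.3333; -0.7934 -2.1818]
AᵀP(A−BK) = [0.6725 1.3182; 1.3182 2.6667]
P' = Q + AᵀP(A−BK) = [9.9225 5.8182; 5.8182 4.9167]
tr(P') = 14.8392

-0.2645 -0.3939 0.4483 0.8788


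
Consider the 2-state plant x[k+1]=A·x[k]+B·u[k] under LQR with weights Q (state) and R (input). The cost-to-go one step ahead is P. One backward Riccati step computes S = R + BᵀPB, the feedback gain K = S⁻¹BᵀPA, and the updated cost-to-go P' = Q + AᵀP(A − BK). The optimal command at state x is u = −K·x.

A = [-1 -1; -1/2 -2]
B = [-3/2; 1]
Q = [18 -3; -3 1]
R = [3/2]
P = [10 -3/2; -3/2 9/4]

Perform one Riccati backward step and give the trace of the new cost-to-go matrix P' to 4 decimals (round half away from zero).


BᵀP = [-16.5000 4.5000]
S = R + BᵀPB = [3/2] + [29.2500] = [30.7500]
BᵀPA = [14.2500 7.5000]
K = S⁻¹·BᵀPA = [0.4634 0.2439]
A−BK = [-0.3049 -0.6341; -0.9634 -2.2439]
AᵀP(A−BK) = [2.4588 5.0244; 5.0244 11.1707]
P' = Q + AᵀP(A−BK) = [20.4588 2.0244; 2.0244 12.1707]
tr(P') = 32.6296

32.6296


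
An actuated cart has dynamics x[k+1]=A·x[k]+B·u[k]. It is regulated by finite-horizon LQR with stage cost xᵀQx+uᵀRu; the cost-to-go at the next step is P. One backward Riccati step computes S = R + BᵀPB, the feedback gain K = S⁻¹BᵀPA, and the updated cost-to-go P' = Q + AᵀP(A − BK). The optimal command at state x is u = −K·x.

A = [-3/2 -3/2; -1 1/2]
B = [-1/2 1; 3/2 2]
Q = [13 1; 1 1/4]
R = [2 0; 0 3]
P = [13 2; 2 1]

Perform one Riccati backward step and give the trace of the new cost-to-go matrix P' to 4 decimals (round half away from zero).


21.4436

BᵀP = [-3.5000 0.5000; 17.0000 4.0000]
S = R + BᵀPB = [2 0; 0 3] + [2.5000 -2.5000; -2.5000 25.0000] = [4.5000 -2.5000; -2.5000 28.0000]
BᵀPA = [4.7500 5.5000; -29.5000 -23.5000]
K = S⁻¹·BᵀPA = [0.4948 0.7954; -1.0094 -0.7683]
A−BK = [-0.2432 -0.3340; 0.2766 0.8434]
AᵀP(A−BK) = [4.1227 3.8079; 3.8079 4.0710]
P' = Q + AᵀP(A−BK) = [17.1227 4.8079; 4.8079 4.3210]
tr(P') = 21.4436


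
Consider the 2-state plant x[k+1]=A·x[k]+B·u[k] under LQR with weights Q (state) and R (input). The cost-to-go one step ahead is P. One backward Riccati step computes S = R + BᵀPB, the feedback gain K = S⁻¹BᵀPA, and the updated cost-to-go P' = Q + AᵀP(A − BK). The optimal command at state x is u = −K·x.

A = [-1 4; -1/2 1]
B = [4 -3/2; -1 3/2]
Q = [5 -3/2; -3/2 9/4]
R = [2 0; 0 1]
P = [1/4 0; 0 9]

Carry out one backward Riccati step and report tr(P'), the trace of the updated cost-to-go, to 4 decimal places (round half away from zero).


BᵀP = [1.0000 -9.0000; -0.3750 13.5000]
S = R + BᵀPB = [2 0; 0 1] + [13.0000 -15.0000; -15.0000 20.8125] = [15.0000 -15.0000; -15.0000 21.8125]
BᵀPA = [3.5000 -5.0000; -6.3750 12.0000]
K = S⁻¹·BᵀPA = [-0.1887 0.6942; -0.4220 1.0275]
A−BK = [-0.8783 2.7645; -0.0557 0.1529]
AᵀP(A−BK) = [0.4700 -1.3792; -1.3792 4.1407]
P' = Q + AᵀP(A−BK) = [5.4700 -2.8792; -2.8792 6.3907]
tr(P') = 11.8607

11.8607


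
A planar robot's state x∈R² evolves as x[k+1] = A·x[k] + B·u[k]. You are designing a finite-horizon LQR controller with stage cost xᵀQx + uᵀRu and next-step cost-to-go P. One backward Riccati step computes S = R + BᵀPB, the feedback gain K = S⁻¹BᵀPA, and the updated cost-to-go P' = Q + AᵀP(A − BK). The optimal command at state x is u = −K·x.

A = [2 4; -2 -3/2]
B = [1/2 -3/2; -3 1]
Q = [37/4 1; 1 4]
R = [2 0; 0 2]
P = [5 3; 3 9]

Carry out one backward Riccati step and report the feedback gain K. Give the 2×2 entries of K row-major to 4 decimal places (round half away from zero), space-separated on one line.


BᵀP = [-6.5000 -25.5000; -4.5000 4.5000]
S = R + BᵀPB = [2 0; 0 2] + [73.2500 -15.7500; -15.7500 11.2500] = [75.2500 -15.7500; -15.7500 13.2500]
BᵀPA = [38.0000 12.2500; -18.0000 -24.7500]
K = S⁻¹·BᵀPA = [0.2937 -0.3037; -1.0093 -2.2290]
A−BK = [0.3391 0.8084; -0.1095 -0.1822]
AᵀP(A−BK) = [2.6702 5.4206; 5.4206 12.8037]
P' = Q + AᵀP(A−BK) = [11.9202 6.4206; 6.4206 16.8037]
tr(P') = 28.7240

0.2937 -0.3037 -1.0093 -2.2290


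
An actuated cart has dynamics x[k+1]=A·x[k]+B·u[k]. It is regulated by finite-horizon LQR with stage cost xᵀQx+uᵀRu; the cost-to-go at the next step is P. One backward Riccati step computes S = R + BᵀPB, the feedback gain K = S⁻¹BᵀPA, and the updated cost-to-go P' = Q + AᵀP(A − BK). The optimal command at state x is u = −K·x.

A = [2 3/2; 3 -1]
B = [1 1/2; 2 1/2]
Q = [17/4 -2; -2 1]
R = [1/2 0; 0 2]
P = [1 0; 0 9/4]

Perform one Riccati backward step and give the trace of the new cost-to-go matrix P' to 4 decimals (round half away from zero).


BᵀP = [1.0000 4.5000; 0.5000 1.1250]
S = R + BᵀPB = [1/2 0; 0 2] + [10.0000 2.7500; 2.7500 0.8125] = [10.5000 2.7500; 2.7500 2.8125]
BᵀPA = [15.5000 -3.0000; 4.3750 -0.3750]
K = S⁻¹·BᵀPA = [1.4367 -0.3371; 0.1508 0.1963]
A−BK = [0.4879 1.7390; 0.0512 -0.4239]
AᵀP(A−BK) = [1.3215 0.6166; 0.6166 3.5622]
P' = Q + AᵀP(A−BK) = [5.5715 -1.3834; -1.3834 4.5622]
tr(P') = 10.1337

10.1337


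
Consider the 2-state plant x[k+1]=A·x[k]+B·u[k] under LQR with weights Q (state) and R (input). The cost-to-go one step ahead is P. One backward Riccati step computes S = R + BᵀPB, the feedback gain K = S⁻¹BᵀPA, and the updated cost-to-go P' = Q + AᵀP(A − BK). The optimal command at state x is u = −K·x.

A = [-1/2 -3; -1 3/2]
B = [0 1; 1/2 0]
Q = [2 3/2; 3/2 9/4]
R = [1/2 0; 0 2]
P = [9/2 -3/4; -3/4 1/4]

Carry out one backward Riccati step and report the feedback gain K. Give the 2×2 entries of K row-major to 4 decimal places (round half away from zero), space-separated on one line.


-0.0444 0.8667 -0.2333 -2.2000

BᵀP = [-0.3750 0.1250; 4.5000 -0.7500]
S = R + BᵀPB = [1/2 0; 0 2] + [0.0625 -0.3750; -0.3750 4.5000] = [0.5625 -0.3750; -0.3750 6.5000]
BᵀPA = [0.0625 1.3125; -1.5000 -14.6250]
K = S⁻¹·BᵀPA = [-0.0444 0.8667; -0.2333 -2.2000]
A−BK = [-0.2667 -0.8000; -0.9778 1.0667]
AᵀP(A−BK) = [0.2778 1.3333; 1.3333 14.5000]
P' = Q + AᵀP(A−BK) = [2.2778 2.8333; 2.8333 16.7500]
tr(P') = 19.0278


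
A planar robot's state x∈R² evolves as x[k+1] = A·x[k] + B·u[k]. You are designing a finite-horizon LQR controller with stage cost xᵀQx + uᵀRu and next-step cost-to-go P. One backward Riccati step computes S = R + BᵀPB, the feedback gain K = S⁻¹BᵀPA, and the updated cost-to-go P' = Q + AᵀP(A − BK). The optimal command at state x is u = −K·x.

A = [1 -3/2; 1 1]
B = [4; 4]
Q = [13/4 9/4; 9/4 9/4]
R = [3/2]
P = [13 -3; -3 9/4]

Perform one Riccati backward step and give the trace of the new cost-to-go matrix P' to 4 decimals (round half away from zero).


BᵀP = [40.0000 -3.0000]
S = R + BᵀPB = [3/2] + [148.0000] = [149.5000]
BᵀPA = [37.0000 -63.0000]
K = S⁻¹·BᵀPA = [0.2475 -0.4214]
A−BK = [0.0100 0.1856; 0.0100 2.6856]
AᵀP(A−BK) = [0.0928 -0.1580; -0.1580 13.9515]
P' = Q + AᵀP(A−BK) = [3.3428 2.0920; 2.0920 16.2015]
tr(P') = 19.5443

19.5443


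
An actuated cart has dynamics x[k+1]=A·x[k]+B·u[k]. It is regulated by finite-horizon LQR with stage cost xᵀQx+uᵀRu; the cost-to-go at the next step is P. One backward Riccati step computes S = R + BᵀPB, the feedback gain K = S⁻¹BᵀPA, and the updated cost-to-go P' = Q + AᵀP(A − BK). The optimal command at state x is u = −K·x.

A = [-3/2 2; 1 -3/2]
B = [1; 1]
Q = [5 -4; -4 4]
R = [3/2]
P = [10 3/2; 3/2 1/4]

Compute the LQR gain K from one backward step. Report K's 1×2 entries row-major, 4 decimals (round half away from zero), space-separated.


BᵀP = [11.5000 1.7500]
S = R + BᵀPB = [3/2] + [13.2500] = [14.7500]
BᵀPA = [-15.5000 20.3750]
K = S⁻¹·BᵀPA = [-1.0508 1.3814]
A−BK = [-0.4492 0.6186; 2.0508 -2.8814]
AᵀP(A−BK) = [1.9619 -2.5890; -2.5890 3.4174]
P' = Q + AᵀP(A−BK) = [6.9619 -6.5890; -6.5890 7.4174]
tr(P') = 14.3792

-1.0508 1.3814


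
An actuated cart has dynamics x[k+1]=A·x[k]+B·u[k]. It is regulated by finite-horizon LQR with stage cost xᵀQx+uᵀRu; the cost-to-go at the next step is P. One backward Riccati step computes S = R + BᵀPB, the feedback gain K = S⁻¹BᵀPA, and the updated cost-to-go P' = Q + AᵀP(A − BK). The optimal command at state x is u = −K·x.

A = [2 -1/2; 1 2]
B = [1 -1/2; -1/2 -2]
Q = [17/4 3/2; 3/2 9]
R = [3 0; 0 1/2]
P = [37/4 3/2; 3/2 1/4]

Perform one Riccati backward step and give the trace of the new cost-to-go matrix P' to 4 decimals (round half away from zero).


BᵀP = [8.5000 1.3750; -7.6250 -1.2500]
S = R + BᵀPB = [3 0; 0 1/2] + [7.8125 -7.0000; -7.0000 6.3125] = [10.8125 -7.0000; -7.0000 6.8125]
BᵀPA = [18.3750 -1.5000; -16.5000 1.3125]
K = S⁻¹·BᵀPA = [0.3925 -0.0418; -2.0187 0.1497]
A−BK = [0.5981 -0.3833; -2.8411 2.2785]
AᵀP(A−BK) = [2.7290 -0.2617; -0.2617 0.0533]
P' = Q + AᵀP(A−BK) = [6.9790 1.2383; 1.2383 9.0533]
tr(P') = 16.0323

16.0323


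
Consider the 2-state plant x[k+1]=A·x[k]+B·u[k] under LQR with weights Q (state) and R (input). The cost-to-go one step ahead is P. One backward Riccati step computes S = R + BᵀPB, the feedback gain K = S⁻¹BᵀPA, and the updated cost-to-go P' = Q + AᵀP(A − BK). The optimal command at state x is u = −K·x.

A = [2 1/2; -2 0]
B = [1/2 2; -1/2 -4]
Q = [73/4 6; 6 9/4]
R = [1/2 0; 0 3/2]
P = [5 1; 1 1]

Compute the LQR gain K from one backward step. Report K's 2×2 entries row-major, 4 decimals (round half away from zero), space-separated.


1.3538 0.5846 0.4923 0.0308

BᵀP = [2.0000 0.0000; 6.0000 -2.0000]
S = R + BᵀPB = [1/2 0; 0 3/2] + [1.0000 4.0000; 4.0000 20.0000] = [1.5000 4.0000; 4.0000 21.5000]
BᵀPA = [4.0000 1.0000; 16.0000 3.0000]
K = S⁻¹·BᵀPA = [1.3538 0.5846; 0.4923 0.0308]
A−BK = [0.3385 0.1462; 0.6462 0.4154]
AᵀP(A−BK) = [2.7077 1.1692; 1.1692 0.5731]
P' = Q + AᵀP(A−BK) = [20.9577 7.1692; 7.1692 2.8231]
tr(P') = 23.7808


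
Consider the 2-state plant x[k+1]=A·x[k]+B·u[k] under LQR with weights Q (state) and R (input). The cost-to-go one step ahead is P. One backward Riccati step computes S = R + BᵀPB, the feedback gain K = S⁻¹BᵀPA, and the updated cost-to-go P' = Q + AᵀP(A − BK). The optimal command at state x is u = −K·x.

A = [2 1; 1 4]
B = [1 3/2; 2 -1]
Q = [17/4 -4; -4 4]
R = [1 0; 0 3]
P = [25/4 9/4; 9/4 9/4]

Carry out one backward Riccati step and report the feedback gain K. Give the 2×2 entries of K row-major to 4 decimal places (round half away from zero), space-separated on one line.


0.9191 1.5928 0.5380 -0.2633

BᵀP = [10.7500 6.7500; 7.1250 1.1250]
S = R + BᵀPB = [1 0; 0 3] + [24.2500 9.3750; 9.3750 9.5625] = [25.2500 9.3750; 9.3750 12.5625]
BᵀPA = [28.2500 37.7500; 15.3750 11.6250]
K = S⁻¹·BᵀPA = [0.9191 1.5928; 0.5380 -0.2633]
A−BK = [0.2739 -0.1979; -0.3001 0.5511]
AᵀP(A−BK) = [2.0147 0.8013; 0.8013 3.1823]
P' = Q + AᵀP(A−BK) = [6.2647 -3.1987; -3.1987 7.1823]
tr(P') = 13.4471


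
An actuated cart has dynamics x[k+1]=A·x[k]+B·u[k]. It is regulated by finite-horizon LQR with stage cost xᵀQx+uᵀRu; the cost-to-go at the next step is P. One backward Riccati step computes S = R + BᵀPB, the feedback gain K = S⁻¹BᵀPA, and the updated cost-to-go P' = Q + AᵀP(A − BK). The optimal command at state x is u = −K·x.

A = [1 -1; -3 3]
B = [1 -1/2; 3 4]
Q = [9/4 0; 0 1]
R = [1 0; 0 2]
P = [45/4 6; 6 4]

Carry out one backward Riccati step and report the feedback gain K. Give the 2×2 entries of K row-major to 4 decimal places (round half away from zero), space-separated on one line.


0.1535 -0.1535 -0.6568 0.6568

BᵀP = [29.2500 18.0000; 18.3750 13.0000]
S = R + BᵀPB = [1 0; 0 2] + [83.2500 57.3750; 57.3750 42.8125] = [84.2500 57.3750; 57.3750 44.8125]
BᵀPA = [-24.7500 24.7500; -20.6250 20.6250]
K = S⁻¹·BᵀPA = [0.1535 -0.1535; -0.6568 0.6568]
A−BK = [0.5180 -0.5180; -0.8333 0.8333]
AᵀP(A−BK) = [1.5029 -1.5029; -1.5029 1.5029]
P' = Q + AᵀP(A−BK) = [3.7529 -1.5029; -1.5029 2.5029]
tr(P') = 6.2558


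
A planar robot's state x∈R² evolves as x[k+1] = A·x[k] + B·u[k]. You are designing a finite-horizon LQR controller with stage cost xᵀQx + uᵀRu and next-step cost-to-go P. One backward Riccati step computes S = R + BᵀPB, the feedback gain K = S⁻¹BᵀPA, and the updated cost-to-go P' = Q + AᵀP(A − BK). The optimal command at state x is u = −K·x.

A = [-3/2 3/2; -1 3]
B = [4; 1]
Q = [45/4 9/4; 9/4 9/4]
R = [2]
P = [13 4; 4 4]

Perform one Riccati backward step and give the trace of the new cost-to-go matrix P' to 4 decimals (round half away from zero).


BᵀP = [56.0000 20.0000]
S = R + BᵀPB = [2] + [244.0000] = [246.0000]
BᵀPA = [-104.0000 144.0000]
K = S⁻¹·BᵀPA = [-0.4228 0.5854]
A−BK = [0.1911 -0.8415; -0.5772 2.4146]
AᵀP(A−BK) = [1.2825 -4.3720; -4.3720 16.9573]
P' = Q + AᵀP(A−BK) = [12.5325 -2.1220; -2.1220 19.2073]
tr(P') = 31.7398

31.7398


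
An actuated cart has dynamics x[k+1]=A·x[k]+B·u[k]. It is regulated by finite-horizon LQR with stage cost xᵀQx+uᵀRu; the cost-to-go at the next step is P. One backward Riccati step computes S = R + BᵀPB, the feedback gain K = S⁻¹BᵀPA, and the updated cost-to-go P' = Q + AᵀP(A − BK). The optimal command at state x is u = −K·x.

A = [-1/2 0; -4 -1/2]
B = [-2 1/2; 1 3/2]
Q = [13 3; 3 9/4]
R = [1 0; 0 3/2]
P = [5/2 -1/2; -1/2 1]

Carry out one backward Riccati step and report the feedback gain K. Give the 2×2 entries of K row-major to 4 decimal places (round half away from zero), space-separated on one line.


BᵀP = [-5.5000 2.0000; 0.5000 1.2500]
S = R + BᵀPB = [1 0; 0 3/2] + [13.0000 0.2500; 0.2500 2.1250] = [14.0000 0.2500; 0.2500 3.6250]
BᵀPA = [-5.2500 -1.0000; -5.2500 -0.6250]
K = S⁻¹·BᵀPA = [-0.3496 -0.0684; -1.4242 -0.1677]
A−BK = [-0.4871 -0.0530; -1.5142 -0.1800]
AᵀP(A−BK) = [5.3129 0.6353; 0.6353 0.0768]
P' = Q + AᵀP(A−BK) = [18.3129 3.6353; 3.6353 2.3268]
tr(P') = 20.6396

-0.3496 -0.0684 -1.4242 -0.1677


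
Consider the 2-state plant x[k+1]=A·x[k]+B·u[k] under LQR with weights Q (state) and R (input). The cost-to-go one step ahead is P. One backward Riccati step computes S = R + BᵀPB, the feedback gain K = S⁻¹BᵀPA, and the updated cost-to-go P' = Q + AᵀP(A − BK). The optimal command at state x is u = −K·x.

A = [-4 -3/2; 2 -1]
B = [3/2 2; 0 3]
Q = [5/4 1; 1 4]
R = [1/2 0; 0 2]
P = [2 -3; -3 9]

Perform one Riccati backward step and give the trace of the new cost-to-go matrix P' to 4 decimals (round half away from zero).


12.1214

BᵀP = [3.0000 -4.5000; -5.0000 21.0000]
S = R + BᵀPB = [1/2 0; 0 2] + [4.5000 -7.5000; -7.5000 53.0000] = [5.0000 -7.5000; -7.5000 55.0000]
BᵀPA = [-21.0000 0.0000; 62.0000 -13.5000]
K = S⁻¹·BᵀPA = [-3.1543 -0.4629; 0.6971 -0.3086]
A−BK = [-0.6629 -0.1886; -0.0914 -0.0743]
AᵀP(A−BK) = [6.5371 0.4114; 0.4114 0.3343]
P' = Q + AᵀP(A−BK) = [7.7871 1.4114; 1.4114 4.3343]
tr(P') = 12.1214


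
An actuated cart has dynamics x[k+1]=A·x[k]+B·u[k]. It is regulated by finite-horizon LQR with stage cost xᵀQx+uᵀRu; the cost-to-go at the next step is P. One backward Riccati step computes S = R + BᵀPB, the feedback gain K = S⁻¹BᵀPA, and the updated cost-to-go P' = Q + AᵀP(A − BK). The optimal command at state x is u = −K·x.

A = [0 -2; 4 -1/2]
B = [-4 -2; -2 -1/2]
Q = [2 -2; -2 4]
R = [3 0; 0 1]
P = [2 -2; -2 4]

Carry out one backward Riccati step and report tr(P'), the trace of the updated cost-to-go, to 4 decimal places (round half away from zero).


46.3000

BᵀP = [-4.0000 0.0000; -3.0000 2.0000]
S = R + BᵀPB = [3 0; 0 1] + [16.0000 8.0000; 8.0000 5.0000] = [19.0000 8.0000; 8.0000 6.0000]
BᵀPA = [0.0000 8.0000; 8.0000 5.0000]
K = S⁻¹·BᵀPA = [-1.2800 0.1600; 3.0400 0.6200]
A−BK = [0.9600 -0.1200; 2.9600 0.1300]
AᵀP(A−BK) = [39.6800 3.0400; 3.0400 0.6200]
P' = Q + AᵀP(A−BK) = [41.6800 1.0400; 1.0400 4.6200]
tr(P') = 46.3000


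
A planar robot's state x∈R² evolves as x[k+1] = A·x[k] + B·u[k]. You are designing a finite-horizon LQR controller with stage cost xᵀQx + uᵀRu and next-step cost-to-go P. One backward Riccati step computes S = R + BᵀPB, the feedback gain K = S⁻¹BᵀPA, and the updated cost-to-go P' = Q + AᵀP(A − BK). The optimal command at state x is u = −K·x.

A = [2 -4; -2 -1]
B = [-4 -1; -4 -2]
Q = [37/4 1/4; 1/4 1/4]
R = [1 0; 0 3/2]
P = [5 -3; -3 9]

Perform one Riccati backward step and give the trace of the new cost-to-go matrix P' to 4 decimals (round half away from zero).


40.6553

BᵀP = [-8.0000 -24.0000; 1.0000 -15.0000]
S = R + BᵀPB = [1 0; 0 3/2] + [128.0000 56.0000; 56.0000 29.0000] = [129.0000 56.0000; 56.0000 30.5000]
BᵀPA = [32.0000 56.0000; 32.0000 11.0000]
K = S⁻¹·BᵀPA = [-1.0219 1.3676; 2.9255 -2.1503]
A−BK = [0.8378 -0.6800; -0.2367 0.1697]
AᵀP(A−BK) = [19.0858 -14.9530; -14.9530 12.0695]
P' = Q + AᵀP(A−BK) = [28.3358 -14.7030; -14.7030 12.3195]
tr(P') = 40.6553


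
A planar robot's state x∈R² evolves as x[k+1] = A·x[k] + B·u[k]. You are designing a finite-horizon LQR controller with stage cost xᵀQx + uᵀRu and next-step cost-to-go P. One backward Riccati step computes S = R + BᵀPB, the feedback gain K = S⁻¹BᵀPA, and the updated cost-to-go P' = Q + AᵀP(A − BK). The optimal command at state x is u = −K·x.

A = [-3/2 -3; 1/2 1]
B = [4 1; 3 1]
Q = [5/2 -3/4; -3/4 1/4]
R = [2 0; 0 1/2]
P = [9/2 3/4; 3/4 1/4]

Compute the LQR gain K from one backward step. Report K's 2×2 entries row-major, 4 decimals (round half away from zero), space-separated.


-0.2555 -0.5109 -0.1843 -0.3686

BᵀP = [20.2500 3.7500; 5.2500 1.0000]
S = R + BᵀPB = [2 0; 0 1/2] + [92.2500 24.0000; 24.0000 6.2500] = [94.2500 24.0000; 24.0000 6.7500]
BᵀPA = [-28.5000 -57.0000; -7.3750 -14.7500]
K = S⁻¹·BᵀPA = [-0.2555 -0.5109; -0.1843 -0.3686]
A−BK = [-0.2939 -0.5877; 1.4507 2.9013]
AᵀP(A−BK) = [0.4228 0.8455; 0.8455 1.6911]
P' = Q + AᵀP(A−BK) = [2.9228 0.0955; 0.0955 1.9411]
tr(P') = 4.8638


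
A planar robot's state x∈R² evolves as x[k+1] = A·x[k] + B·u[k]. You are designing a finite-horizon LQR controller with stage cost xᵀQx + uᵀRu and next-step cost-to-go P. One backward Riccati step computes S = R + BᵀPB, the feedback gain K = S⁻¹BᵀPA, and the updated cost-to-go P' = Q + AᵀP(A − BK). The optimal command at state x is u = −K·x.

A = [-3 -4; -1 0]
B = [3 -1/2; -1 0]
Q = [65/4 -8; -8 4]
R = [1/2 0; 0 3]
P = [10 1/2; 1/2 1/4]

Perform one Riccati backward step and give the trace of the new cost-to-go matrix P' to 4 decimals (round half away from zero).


BᵀP = [29.5000 1.2500; -5.0000 -0.2500]
S = R + BᵀPB = [1/2 0; 0 3] + [87.2500 -14.7500; -14.7500 2.5000] = [87.7500 -14.7500; -14.7500 5.5000]
BᵀPA = [-89.7500 -118.0000; 15.2500 20.0000]
K = S⁻¹·BᵀPA = [-1.0137 -1.3355; 0.0542 0.0547]
A−BK = [0.0681 0.0340; -2.0137 -1.3355]
AᵀP(A−BK) = [1.4455 1.3016; 1.3016 1.3129]
P' = Q + AᵀP(A−BK) = [17.6955 -6.6984; -6.6984 5.3129]
tr(P') = 23.0084

23.0084


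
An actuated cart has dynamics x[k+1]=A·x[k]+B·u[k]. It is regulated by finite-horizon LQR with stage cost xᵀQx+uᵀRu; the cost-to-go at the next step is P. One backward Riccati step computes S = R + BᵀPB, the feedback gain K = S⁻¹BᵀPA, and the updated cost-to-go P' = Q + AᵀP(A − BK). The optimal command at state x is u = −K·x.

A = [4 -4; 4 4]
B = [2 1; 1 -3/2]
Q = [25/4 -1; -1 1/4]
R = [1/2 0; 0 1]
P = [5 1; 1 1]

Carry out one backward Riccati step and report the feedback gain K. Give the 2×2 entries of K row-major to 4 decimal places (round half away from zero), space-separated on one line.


BᵀP = [11.0000 3.0000; 3.5000 -0.5000]
S = R + BᵀPB = [1/2 0; 0 1] + [25.0000 6.5000; 6.5000 4.2500] = [25.5000 6.5000; 6.5000 5.2500]
BᵀPA = [56.0000 -32.0000; 12.0000 -16.0000]
K = S⁻¹·BᵀPA = [2.3574 -0.6985; -0.6330 -2.1828]
A−BK = [-0.0819 -0.4202; 0.6930 1.4243]
AᵀP(A−BK) = [3.5798 1.3097; 1.3097 6.7231]
P' = Q + AᵀP(A−BK) = [9.8298 0.3097; 0.3097 6.9731]
tr(P') = 16.8029

2.3574 -0.6985 -0.6330 -2.1828


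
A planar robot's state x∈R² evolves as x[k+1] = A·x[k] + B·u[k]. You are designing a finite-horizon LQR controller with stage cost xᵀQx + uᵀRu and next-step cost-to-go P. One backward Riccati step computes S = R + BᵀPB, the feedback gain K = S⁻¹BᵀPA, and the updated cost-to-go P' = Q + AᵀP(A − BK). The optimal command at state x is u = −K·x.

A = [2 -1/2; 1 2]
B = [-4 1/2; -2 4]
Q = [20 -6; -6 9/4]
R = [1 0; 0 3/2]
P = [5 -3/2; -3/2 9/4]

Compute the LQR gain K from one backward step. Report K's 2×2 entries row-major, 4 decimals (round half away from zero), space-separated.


-0.4924 0.1959 0.0006 0.5722

BᵀP = [-17.0000 1.5000; -3.5000 8.2500]
S = R + BᵀPB = [1 0; 0 3/2] + [65.0000 -2.5000; -2.5000 31.2500] = [66.0000 -2.5000; -2.5000 32.7500]
BᵀPA = [-32.5000 11.5000; 1.2500 18.2500]
K = S⁻¹·BᵀPA = [-0.4924 0.1959; 0.0006 0.5722]
A−BK = [0.0301 -0.0024; 0.0129 0.1030]
AᵀP(A−BK) = [0.2462 -0.0980; -0.0980 0.5542]
P' = Q + AᵀP(A−BK) = [20.2462 -6.0980; -6.0980 2.8042]
tr(P') = 23.0504


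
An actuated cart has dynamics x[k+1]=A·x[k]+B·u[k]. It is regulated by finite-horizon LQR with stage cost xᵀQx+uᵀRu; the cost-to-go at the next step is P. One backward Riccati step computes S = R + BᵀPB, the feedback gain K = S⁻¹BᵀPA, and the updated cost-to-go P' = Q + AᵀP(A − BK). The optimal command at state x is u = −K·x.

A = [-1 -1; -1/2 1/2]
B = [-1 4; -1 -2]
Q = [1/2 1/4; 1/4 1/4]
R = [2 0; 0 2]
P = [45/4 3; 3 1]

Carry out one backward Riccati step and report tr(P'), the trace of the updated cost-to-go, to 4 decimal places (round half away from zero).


BᵀP = [-14.2500 -4.0000; 39.0000 10.0000]
S = R + BᵀPB = [2 0; 0 2] + [18.2500 -49.0000; -49.0000 136.0000] = [20.2500 -49.0000; -49.0000 138.0000]
BᵀPA = [16.2500 12.2500; -44.0000 -34.0000]
K = S⁻¹·BᵀPA = [0.2198 0.0623; -0.2408 -0.2243]
A−BK = [0.1830 -0.0407; -0.7618 0.1137]
AᵀP(A−BK) = [0.3332 0.1204; 0.1204 0.1121]
P' = Q + AᵀP(A−BK) = [0.8332 0.3704; 0.3704 0.3621]
tr(P') = 1.1954

1.1954


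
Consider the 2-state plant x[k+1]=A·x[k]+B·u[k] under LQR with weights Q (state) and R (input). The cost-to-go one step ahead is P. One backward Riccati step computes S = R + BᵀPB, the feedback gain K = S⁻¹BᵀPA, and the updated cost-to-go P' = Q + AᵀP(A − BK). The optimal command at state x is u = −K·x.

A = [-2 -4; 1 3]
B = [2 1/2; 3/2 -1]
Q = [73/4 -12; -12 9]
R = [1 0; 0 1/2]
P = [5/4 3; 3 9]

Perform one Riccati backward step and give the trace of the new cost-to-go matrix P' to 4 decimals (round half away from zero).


32.1947

BᵀP = [7.0000 19.5000; -2.3750 -7.5000]
S = R + BᵀPB = [1 0; 0 1/2] + [43.2500 -16.0000; -16.0000 6.3125] = [44.2500 -16.0000; -16.0000 6.8125]
BᵀPA = [5.5000 30.5000; -2.7500 -13.0000]
K = S⁻¹·BᵀPA = [-0.1437 -0.0048; -0.7411 -1.9196]
A−BK = [-1.3420 -3.0306; 0.4744 1.0877]
AᵀP(A−BK) = [0.7521 1.7477; 1.7477 4.1925]
P' = Q + AᵀP(A−BK) = [19.0021 -10.2523; -10.2523 13.1925]
tr(P') = 32.1947


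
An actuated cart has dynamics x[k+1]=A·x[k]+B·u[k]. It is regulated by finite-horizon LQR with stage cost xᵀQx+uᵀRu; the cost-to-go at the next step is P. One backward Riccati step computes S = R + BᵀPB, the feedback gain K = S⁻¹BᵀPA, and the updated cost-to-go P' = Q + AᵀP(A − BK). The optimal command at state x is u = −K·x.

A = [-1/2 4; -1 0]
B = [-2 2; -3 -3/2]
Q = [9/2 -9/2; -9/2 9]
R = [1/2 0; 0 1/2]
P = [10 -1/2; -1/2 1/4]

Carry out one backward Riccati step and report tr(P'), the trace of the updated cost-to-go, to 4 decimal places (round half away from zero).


14.6324

BᵀP = [-18.5000 0.2500; 20.7500 -1.3750]
S = R + BᵀPB = [1/2 0; 0 1/2] + [36.2500 -37.3750; -37.3750 43.5625] = [36.7500 -37.3750; -37.3750 44.0625]
BᵀPA = [9.0000 -74.0000; -9.0000 83.0000]
K = S⁻¹·BᵀPA = [0.2706 -0.7127; 0.0253 1.2792]
A−BK = [-0.0093 0.0163; -0.1502 -0.2192]
AᵀP(A−BK) = [0.0420 -0.0733; -0.0733 1.0903]
P' = Q + AᵀP(A−BK) = [4.5420 -4.5733; -4.5733 10.0903]
tr(P') = 14.6324


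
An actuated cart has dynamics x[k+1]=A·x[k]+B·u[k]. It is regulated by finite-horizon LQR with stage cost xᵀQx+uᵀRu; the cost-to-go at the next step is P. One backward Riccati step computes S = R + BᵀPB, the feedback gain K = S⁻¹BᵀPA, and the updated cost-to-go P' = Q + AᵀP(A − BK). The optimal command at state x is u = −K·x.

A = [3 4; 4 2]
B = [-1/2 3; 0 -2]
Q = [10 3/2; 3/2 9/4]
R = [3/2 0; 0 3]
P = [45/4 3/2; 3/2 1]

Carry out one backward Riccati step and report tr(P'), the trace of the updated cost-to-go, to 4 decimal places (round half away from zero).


69.7101

BᵀP = [-5.6250 -0.7500; 30.7500 2.5000]
S = R + BᵀPB = [3/2 0; 0 3] + [2.8125 -15.3750; -15.3750 87.2500] = [4.3125 -15.3750; -15.3750 90.2500]
BᵀPA = [-19.8750 -24.0000; 102.2500 128.0000]
K = S⁻¹·BᵀPA = [-1.4503 -1.2957; 0.8859 1.1975]
A−BK = [-0.3828 -0.2405; 5.7718 4.3951]
AᵀP(A−BK) = [33.8429 27.7988; 27.7988 23.6172]
P' = Q + AᵀP(A−BK) = [43.8429 29.2988; 29.2988 25.8672]
tr(P') = 69.7101


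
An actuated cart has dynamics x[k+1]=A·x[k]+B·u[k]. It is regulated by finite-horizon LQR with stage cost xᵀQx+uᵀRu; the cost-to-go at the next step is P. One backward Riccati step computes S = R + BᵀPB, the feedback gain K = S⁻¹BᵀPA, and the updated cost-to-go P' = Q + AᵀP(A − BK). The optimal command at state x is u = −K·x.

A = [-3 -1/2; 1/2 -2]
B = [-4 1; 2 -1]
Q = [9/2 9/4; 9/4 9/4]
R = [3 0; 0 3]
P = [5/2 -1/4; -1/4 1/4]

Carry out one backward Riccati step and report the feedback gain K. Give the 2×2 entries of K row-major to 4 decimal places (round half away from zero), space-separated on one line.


BᵀP = [-10.5000 1.5000; 2.7500 -0.5000]
S = R + BᵀPB = [3 0; 0 3] + [45.0000 -12.0000; -12.0000 3.2500] = [48.0000 -12.0000; -12.0000 6.2500]
BᵀPA = [32.2500 2.2500; -8.5000 -0.3750]
K = S⁻¹·BᵀPA = [0.6382 0.0613; -0.1346 0.0577]
A−BK = [-0.3125 -0.3125; -0.9111 -2.0649]
AᵀP(A−BK) = [1.5856 0.5760; 0.5760 1.0087]
P' = Q + AᵀP(A−BK) = [6.0856 2.8260; 2.8260 3.2587]
tr(P') = 9.3444

0.6382 0.0613 -0.1346 0.0577


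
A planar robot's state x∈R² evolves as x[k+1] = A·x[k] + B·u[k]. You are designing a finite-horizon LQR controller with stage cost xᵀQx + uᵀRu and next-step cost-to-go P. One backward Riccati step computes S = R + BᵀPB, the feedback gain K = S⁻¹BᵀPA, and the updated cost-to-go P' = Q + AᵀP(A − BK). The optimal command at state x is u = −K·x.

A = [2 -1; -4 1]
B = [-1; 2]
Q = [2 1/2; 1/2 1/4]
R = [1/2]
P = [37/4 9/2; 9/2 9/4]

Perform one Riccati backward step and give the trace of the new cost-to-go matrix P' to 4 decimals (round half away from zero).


BᵀP = [-0.2500 0.0000]
S = R + BᵀPB = [1/2] + [0.2500] = [0.7500]
BᵀPA = [-0.5000 0.2500]
K = S⁻¹·BᵀPA = [-0.6667 0.3333]
A−BK = [1.3333 -0.6667; -2.6667 0.3333]
AᵀP(A−BK) = [0.6667 -0.3333; -0.3333 2.4167]
P' = Q + AᵀP(A−BK) = [2.6667 0.1667; 0.1667 2.6667]
tr(P') = 5.3333

5.3333


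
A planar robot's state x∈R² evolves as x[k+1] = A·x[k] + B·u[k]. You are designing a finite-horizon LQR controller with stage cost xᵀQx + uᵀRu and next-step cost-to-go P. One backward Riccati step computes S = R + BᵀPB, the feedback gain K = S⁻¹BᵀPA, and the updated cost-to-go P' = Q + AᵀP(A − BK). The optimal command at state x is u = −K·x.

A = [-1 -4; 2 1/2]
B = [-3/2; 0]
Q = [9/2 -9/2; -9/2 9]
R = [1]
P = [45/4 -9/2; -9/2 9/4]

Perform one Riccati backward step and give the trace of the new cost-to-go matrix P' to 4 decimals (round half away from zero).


BᵀP = [-16.8750 6.7500]
S = R + BᵀPB = [1] + [25.3125] = [26.3125]
BᵀPA = [30.3750 70.8750]
K = S⁻¹·BᵀPA = [1.1544 2.6936]
A−BK = [0.7316 0.0404; 2.0000 0.5000]
AᵀP(A−BK) = [3.1853 3.6823; 3.6823 7.6545]
P' = Q + AᵀP(A−BK) = [7.6853 -0.8177; -0.8177 16.6545]
tr(P') = 24.3398

24.3398


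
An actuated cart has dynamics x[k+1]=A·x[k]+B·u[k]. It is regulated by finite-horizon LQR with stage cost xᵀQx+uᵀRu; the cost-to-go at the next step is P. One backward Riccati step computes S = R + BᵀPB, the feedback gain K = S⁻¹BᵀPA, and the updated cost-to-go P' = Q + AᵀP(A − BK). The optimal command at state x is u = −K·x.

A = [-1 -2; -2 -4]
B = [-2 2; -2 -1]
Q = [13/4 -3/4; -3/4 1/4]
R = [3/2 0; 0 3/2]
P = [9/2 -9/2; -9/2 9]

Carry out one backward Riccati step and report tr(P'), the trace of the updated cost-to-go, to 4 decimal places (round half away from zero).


BᵀP = [0.0000 -9.0000; 13.5000 -18.0000]
S = R + BᵀPB = [3/2 0; 0 3/2] + [18.0000 9.0000; 9.0000 45.0000] = [19.5000 9.0000; 9.0000 46.5000]
BᵀPA = [18.0000 36.0000; 22.5000 45.0000]
K = S⁻¹·BᵀPA = [0.7684 1.5368; 0.3351 0.6703]
A−BK = [-0.1335 -0.2670; -0.1281 -0.2561]
AᵀP(A−BK) = [1.1281 2.2561; 2.2561 4.5123]
P' = Q + AᵀP(A−BK) = [4.3781 1.5061; 1.5061 4.7623]
tr(P') = 9.1403

9.1403


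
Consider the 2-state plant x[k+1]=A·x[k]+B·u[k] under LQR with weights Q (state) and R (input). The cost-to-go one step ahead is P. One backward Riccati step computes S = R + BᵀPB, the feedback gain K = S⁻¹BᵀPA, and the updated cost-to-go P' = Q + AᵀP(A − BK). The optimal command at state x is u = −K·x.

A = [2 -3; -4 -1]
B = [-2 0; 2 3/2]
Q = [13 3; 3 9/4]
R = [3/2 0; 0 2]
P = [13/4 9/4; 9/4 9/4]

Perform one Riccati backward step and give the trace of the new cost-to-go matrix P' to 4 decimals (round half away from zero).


BᵀP = [-2.0000 0.0000; 3.3750 3.3750]
S = R + BᵀPB = [3/2 0; 0 2] + [4.0000 0.0000; 0.0000 5.0625] = [5.5000 0.0000; 0.0000 7.0625]
BᵀPA = [-4.0000 6.0000; -6.7500 -13.5000]
K = S⁻¹·BᵀPA = [-0.7273 1.0909; -0.9558 -1.9115]
A−BK = [0.5455 -0.8182; -1.1118 -0.3146]
AᵀP(A−BK) = [3.6396 3.4610; 3.4610 12.6492]
P' = Q + AᵀP(A−BK) = [16.6396 6.4610; 6.4610 14.8992]
tr(P') = 31.5388

31.5388


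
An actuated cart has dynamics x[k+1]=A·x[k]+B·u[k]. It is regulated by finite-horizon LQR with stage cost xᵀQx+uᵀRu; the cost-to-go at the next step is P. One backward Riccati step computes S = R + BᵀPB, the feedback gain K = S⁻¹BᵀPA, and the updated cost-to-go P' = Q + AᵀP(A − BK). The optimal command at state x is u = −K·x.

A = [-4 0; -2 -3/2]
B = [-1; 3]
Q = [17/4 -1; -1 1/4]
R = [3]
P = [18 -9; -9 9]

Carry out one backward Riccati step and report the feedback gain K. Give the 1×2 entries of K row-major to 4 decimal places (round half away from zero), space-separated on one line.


BᵀP = [-45.0000 36.0000]
S = R + BᵀPB = [3] + [153.0000] = [156.0000]
BᵀPA = [108.0000 -54.0000]
K = S⁻¹·BᵀPA = [0.6923 -0.3462]
A−BK = [-3.3077 -0.3462; -4.0769 -0.4615]
AᵀP(A−BK) = [105.2308 10.3846; 10.3846 1.5577]
P' = Q + AᵀP(A−BK) = [109.4808 9.3846; 9.3846 1.8077]
tr(P') = 111.2885

0.6923 -0.3462


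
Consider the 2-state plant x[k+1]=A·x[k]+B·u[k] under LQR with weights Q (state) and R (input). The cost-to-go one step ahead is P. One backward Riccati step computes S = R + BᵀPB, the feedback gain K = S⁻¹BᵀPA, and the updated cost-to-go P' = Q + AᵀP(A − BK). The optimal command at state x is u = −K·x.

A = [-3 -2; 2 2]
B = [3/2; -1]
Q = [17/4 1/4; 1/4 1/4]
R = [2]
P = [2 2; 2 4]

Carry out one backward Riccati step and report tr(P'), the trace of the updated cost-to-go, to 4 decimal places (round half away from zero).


BᵀP = [1.0000 -1.0000]
S = R + BᵀPB = [2] + [2.5000] = [4.5000]
BᵀPA = [-5.0000 -4.0000]
K = S⁻¹·BᵀPA = [-1.1111 -0.8889]
A−BK = [-1.3333 -0.6667; 0.8889 1.1111]
AᵀP(A−BK) = [4.4444 3.5556; 3.5556 4.4444]
P' = Q + AᵀP(A−BK) = [8.6944 3.8056; 3.8056 4.6944]
tr(P') = 13.3889

13.3889


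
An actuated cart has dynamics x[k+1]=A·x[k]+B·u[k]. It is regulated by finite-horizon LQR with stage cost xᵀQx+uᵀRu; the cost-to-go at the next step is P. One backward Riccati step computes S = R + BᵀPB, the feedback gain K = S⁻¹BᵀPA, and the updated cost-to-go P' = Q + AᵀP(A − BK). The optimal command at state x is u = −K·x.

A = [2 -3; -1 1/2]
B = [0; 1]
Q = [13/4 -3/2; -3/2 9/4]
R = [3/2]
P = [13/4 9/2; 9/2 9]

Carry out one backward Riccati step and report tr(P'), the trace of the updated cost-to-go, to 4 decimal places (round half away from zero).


19.7857

BᵀP = [4.5000 9.0000]
S = R + BᵀPB = [3/2] + [9.0000] = [10.5000]
BᵀPA = [0.0000 -9.0000]
K = S⁻¹·BᵀPA = [0.0000 -0.8571]
A−BK = [2.0000 -3.0000; -1.0000 1.3571]
AᵀP(A−BK) = [4.0000 -6.0000; -6.0000 10.2857]
P' = Q + AᵀP(A−BK) = [7.2500 -7.5000; -7.5000 12.5357]
tr(P') = 19.7857


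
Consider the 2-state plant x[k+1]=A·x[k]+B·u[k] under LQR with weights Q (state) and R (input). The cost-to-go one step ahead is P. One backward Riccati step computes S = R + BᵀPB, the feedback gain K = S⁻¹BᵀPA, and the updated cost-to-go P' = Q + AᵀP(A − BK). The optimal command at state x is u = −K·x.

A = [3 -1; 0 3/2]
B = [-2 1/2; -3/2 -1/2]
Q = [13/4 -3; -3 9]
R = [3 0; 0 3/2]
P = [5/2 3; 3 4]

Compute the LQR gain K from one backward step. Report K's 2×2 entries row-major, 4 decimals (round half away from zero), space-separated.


-0.7153 -0.2079 0.0887 -0.1478

BᵀP = [-9.5000 -12.0000; -0.2500 -0.5000]
S = R + BᵀPB = [3 0; 0 3/2] + [37.0000 1.2500; 1.2500 0.1250] = [40.0000 1.2500; 1.2500 1.6250]
BᵀPA = [-28.5000 -8.5000; -0.7500 -0.5000]
K = S⁻¹·BᵀPA = [-0.7153 -0.2079; 0.0887 -0.1478]
A−BK = [1.5251 -1.3419; -1.0286 1.1143]
AᵀP(A−BK) = [2.1813 -0.0355; -0.0355 0.6591]
P' = Q + AᵀP(A−BK) = [5.4313 -3.0355; -3.0355 9.6591]
tr(P') = 15.0904


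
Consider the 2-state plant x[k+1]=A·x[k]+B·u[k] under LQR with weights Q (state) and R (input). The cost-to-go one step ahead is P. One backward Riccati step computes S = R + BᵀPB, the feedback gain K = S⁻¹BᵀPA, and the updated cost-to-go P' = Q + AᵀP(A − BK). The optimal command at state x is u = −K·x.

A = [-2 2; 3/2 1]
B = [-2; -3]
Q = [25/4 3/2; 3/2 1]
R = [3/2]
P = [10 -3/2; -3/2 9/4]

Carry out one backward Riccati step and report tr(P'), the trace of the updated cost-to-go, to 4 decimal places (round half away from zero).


BᵀP = [-15.5000 -3.7500]
S = R + BᵀPB = [3/2] + [42.2500] = [43.7500]
BᵀPA = [25.3750 -34.7500]
K = S⁻¹·BᵀPA = [0.5800 -0.7943]
A−BK = [-0.8400 0.4114; 3.2400 -1.3829]
AᵀP(A−BK) = [39.3450 -17.9700; -17.9700 8.6486]
P' = Q + AᵀP(A−BK) = [45.5950 -16.4700; -16.4700 9.6486]
tr(P') = 55.2436

55.2436


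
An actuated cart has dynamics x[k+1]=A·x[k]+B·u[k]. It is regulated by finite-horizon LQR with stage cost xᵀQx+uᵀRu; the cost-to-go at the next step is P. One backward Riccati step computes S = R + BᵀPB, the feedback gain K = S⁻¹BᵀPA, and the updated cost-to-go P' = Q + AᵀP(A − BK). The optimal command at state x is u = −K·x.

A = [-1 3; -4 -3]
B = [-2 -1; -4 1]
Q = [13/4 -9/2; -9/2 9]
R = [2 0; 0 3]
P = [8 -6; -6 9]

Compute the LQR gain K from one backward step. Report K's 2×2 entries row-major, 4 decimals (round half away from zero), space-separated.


BᵀP = [8.0000 -24.0000; -14.0000 15.0000]
S = R + BᵀPB = [2 0; 0 3] + [80.0000 -32.0000; -32.0000 29.0000] = [82.0000 -32.0000; -32.0000 32.0000]
BᵀPA = [88.0000 96.0000; -46.0000 -87.0000]
K = S⁻¹·BᵀPA = [0.8400 0.1800; -0.5975 -2.5388]
A−BK = [0.0825 0.8213; -0.0425 0.2588]
AᵀP(A−BK) = [2.5950 5.3775; 5.3775 22.8488]
P' = Q + AᵀP(A−BK) = [5.8450 0.8775; 0.8775 31.8488]
tr(P') = 37.6938

0.8400 0.1800 -0.5975 -2.5388


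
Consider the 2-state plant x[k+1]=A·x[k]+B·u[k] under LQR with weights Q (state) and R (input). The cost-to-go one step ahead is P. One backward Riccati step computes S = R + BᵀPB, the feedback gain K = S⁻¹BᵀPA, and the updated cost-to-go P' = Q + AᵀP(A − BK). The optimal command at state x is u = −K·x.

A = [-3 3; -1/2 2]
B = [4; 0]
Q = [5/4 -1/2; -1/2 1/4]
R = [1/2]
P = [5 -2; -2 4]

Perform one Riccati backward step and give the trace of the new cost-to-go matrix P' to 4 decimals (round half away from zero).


15.4938

BᵀP = [20.0000 -8.0000]
S = R + BᵀPB = [1/2] + [80.0000] = [80.5000]
BᵀPA = [-56.0000 44.0000]
K = S⁻¹·BᵀPA = [-0.6957 0.5466]
A−BK = [-0.2174 0.8137; -0.5000 2.0000]
AᵀP(A−BK) = [1.0435 -3.3913; -3.3913 12.9503]
P' = Q + AᵀP(A−BK) = [2.2935 -3.8913; -3.8913 13.2003]
tr(P') = 15.4938


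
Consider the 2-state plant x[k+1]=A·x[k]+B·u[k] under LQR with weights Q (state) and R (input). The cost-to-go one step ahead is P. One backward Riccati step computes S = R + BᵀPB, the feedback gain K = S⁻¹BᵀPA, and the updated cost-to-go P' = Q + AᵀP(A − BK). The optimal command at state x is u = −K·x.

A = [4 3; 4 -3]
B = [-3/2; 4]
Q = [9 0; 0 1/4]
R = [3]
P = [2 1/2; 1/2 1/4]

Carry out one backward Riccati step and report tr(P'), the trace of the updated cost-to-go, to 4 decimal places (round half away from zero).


68.3068

BᵀP = [-1.0000 0.2500]
S = R + BᵀPB = [3] + [2.5000] = [5.5000]
BᵀPA = [-3.0000 -3.7500]
K = S⁻¹·BᵀPA = [-0.5455 -0.6818]
A−BK = [3.1818 1.9773; 6.1818 -0.2727]
AᵀP(A−BK) = [50.3636 18.9545; 18.9545 8.6932]
P' = Q + AᵀP(A−BK) = [59.3636 18.9545; 18.9545 8.9432]
tr(P') = 68.3068


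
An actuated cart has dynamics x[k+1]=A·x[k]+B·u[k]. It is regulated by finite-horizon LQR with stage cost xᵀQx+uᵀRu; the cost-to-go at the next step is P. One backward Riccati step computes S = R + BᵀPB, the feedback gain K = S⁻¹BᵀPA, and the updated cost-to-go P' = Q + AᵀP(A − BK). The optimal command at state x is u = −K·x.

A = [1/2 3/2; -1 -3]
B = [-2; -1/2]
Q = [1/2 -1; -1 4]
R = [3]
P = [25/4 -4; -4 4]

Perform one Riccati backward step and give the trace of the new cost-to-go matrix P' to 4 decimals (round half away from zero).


BᵀP = [-10.5000 6.0000]
S = R + BᵀPB = [3] + [18.0000] = [21.0000]
BᵀPA = [-11.2500 -33.7500]
K = S⁻¹·BᵀPA = [-0.5357 -1.6071]
A−BK = [-0.5714 -1.7143; -1.2679 -3.8036]
AᵀP(A−BK) = [3.5357 10.6071; 10.6071 31.8214]
P' = Q + AᵀP(A−BK) = [4.0357 9.6071; 9.6071 35.8214]
tr(P') = 39.8571

39.8571


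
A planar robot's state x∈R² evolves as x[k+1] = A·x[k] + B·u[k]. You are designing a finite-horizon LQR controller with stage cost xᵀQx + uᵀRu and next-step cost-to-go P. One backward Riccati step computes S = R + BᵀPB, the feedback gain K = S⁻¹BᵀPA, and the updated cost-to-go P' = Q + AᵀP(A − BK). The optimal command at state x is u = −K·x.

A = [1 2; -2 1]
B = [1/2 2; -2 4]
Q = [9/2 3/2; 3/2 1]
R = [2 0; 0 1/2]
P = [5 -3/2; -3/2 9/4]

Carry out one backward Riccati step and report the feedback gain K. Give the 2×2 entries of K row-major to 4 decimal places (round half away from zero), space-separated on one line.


1.1122 0.8262 0.0961 0.6850

BᵀP = [5.5000 -5.2500; 4.0000 6.0000]
S = R + BᵀPB = [2 0; 0 1/2] + [13.2500 -10.0000; -10.0000 32.0000] = [15.2500 -10.0000; -10.0000 32.5000]
BᵀPA = [16.0000 5.7500; -8.0000 14.0000]
K = S⁻¹·BᵀPA = [1.1122 0.8262; 0.0961 0.6850]
A−BK = [0.2518 0.2169; -0.1599 -0.0875]
AᵀP(A−BK) = [2.9738 2.2603; 2.2603 1.9093]
P' = Q + AᵀP(A−BK) = [7.4738 3.7603; 3.7603 2.9093]
tr(P') = 10.3831
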